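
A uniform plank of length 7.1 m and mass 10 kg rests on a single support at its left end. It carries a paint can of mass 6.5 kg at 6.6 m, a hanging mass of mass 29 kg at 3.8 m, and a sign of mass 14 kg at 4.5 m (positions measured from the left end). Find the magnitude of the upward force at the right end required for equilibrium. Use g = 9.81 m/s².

F ≈ 348 N

Choose the left end as the axis so the unknown pivot reaction has zero arm there.
Beam weight: 10 × 9.81 = 98.1 N down at 3.55 m → arm 3.55 m, τ = 98.1 × 3.55 = 348.3 N·m clockwise.
Paint can: 6.5 × 9.81 = 63.77 N down at 6.6 m → arm 6.6 m, τ = 63.77 × 6.6 = 420.9 N·m clockwise.
Hanging mass: 29 × 9.81 = 284.5 N down at 3.8 m → arm 3.8 m, τ = 284.5 × 3.8 = 1081 N·m clockwise.
Sign: 14 × 9.81 = 137.3 N down at 4.5 m → arm 4.5 m, τ = 137.3 × 4.5 = 617.9 N·m clockwise.
Net moment of the loads = 2468 N·m clockwise.
The upward force F acts at the right end, arm 7.1 m, giving F × 7.1 counterclockwise.
For rotational equilibrium, F × 7.1 = 2468, so F = 2468 / 7.1 = 348 N.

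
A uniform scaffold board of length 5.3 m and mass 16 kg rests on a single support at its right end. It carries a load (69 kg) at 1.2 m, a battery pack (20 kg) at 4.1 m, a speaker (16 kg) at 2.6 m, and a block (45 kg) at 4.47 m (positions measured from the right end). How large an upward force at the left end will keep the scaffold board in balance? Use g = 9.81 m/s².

F ≈ 833 N

Taking torques about the right end:
Beam weight: 16 × 9.81 = 157 N down at 2.65 m → arm 2.65 m, τ = 157 × 2.65 = 416.1 N·m counterclockwise.
Load: 69 × 9.81 = 676.9 N down at 1.2 m → arm 1.2 m, τ = 676.9 × 1.2 = 812.3 N·m counterclockwise.
Battery pack: 20 × 9.81 = 196.2 N down at 4.1 m → arm 4.1 m, τ = 196.2 × 4.1 = 804.4 N·m counterclockwise.
Speaker: 16 × 9.81 = 157 N down at 2.6 m → arm 2.6 m, τ = 157 × 2.6 = 408.2 N·m counterclockwise.
Block: 45 × 9.81 = 441.5 N down at 4.47 m → arm 4.47 m, τ = 441.5 × 4.47 = 1974 N·m counterclockwise.
Net moment of the loads = 4415 N·m counterclockwise.
The upward force F acts at the left end, arm 5.3 m, giving F × 5.3 clockwise.
Στ = 0 ⇒ F × 5.3 = 4415 ⇒ F = 4415 / 5.3 = 833 N.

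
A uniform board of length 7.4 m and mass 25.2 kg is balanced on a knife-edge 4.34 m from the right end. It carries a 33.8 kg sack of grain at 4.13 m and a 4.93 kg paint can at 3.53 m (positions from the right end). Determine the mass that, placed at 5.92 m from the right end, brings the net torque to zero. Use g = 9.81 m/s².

m ≈ 17.2 kg

Choose the knife-edge (at 4.34 m from the right end) as the axis so the support reaction has zero arm there.
Beam weight: 25.2 × 9.81 = 247.2 N down at 3.7 m → arm 0.64 m, τ = 247.2 × 0.64 = 158.2 N·m clockwise.
Sack of grain: 33.8 × 9.81 = 331.6 N down at 4.13 m → arm 0.21 m, τ = 331.6 × 0.21 = 69.64 N·m clockwise.
Paint can: 4.93 × 9.81 = 48.36 N down at 3.53 m → arm 0.81 m, τ = 48.36 × 0.81 = 39.17 N·m clockwise.
Net moment of known loads = 267 N·m clockwise.
An unknown mass m at 5.92 m has arm 1.58 m; its moment is m·g·1.58 counterclockwise.
Στ = 0 ⇒ m × 9.81 × 1.58 = 267 ⇒ m = 267 / (9.81 × 1.58) = 17.2 kg.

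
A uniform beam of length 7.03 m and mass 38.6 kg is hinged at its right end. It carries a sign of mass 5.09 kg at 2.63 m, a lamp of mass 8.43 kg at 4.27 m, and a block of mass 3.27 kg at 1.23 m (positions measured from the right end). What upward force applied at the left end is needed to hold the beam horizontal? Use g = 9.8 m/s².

About the right end:
Beam weight: 38.6 × 9.8 = 378.3 N down at 3.515 m → arm 3.515 m, τ = 378.3 × 3.515 = 1330 N·m counterclockwise.
Sign: 5.09 × 9.8 = 49.88 N down at 2.63 m → arm 2.63 m, τ = 49.88 × 2.63 = 131.2 N·m counterclockwise.
Lamp: 8.43 × 9.8 = 82.61 N down at 4.27 m → arm 4.27 m, τ = 82.61 × 4.27 = 352.7 N·m counterclockwise.
Block: 3.27 × 9.8 = 32.05 N down at 1.23 m → arm 1.23 m, τ = 32.05 × 1.23 = 39.42 N·m counterclockwise.
Net moment of the loads = 1853 N·m counterclockwise.
The upward force F acts at the left end, arm 7.03 m, giving F × 7.03 clockwise.
Στ = 0 ⇒ F × 7.03 = 1853 ⇒ F = 1853 / 7.03 = 264 N.

F ≈ 264 N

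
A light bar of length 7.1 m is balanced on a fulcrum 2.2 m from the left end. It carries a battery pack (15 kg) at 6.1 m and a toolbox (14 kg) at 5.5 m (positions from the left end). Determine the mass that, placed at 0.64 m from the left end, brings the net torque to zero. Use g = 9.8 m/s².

m ≈ 67.1 kg

Taking torques about the fulcrum (at 2.2 m from the left end):
Battery pack: 15 × 9.8 = 147 N down at 6.1 m → arm 3.9 m, τ = 147 × 3.9 = 573.3 N·m clockwise.
Toolbox: 14 × 9.8 = 137.2 N down at 5.5 m → arm 3.3 m, τ = 137.2 × 3.3 = 452.8 N·m clockwise.
Net moment of known loads = 1026 N·m clockwise.
An unknown mass m at 0.64 m has arm 1.56 m; its moment is m·g·1.56 counterclockwise.
Setting net torque to zero: m × 9.8 × 1.56 = 1026 → m = 1026 / (9.8 × 1.56) = 67.1 kg.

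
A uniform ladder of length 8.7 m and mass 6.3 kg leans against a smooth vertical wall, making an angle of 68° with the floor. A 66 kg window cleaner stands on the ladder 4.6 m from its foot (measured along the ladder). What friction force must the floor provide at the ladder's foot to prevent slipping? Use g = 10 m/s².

f ≈ 154 N

Taking torques about the foot of the ladder:
Ladder weight 6.3×10 = 63 N acts at 4.35 m along the ladder; its horizontal arm is 4.35·cos68° = 1.63 m → τ = 102.7 N·m clockwise.
Window cleaner: 66×10 = 660 N at 4.6 m → arm 1.723 m → τ = 1137 N·m clockwise.
Wall normal N acts horizontally at the top; its moment arm is the height L sinθ = 8.7·sin68° = 8.066 m, counterclockwise.
Setting net torque to zero: N × 8.066 = 1240 → N = 154 N.
ΣFx = 0: friction at the foot balances the wall's push, so f = N_wall = 154 N.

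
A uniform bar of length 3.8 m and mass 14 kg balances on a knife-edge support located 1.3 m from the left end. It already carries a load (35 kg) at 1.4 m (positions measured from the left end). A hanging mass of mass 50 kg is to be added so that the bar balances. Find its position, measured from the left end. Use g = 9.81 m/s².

About the knife-edge support (at 1.3 m from the left end):
Beam weight: 14 × 9.81 = 137.3 N down at 1.9 m → arm 0.6 m, τ = 137.3 × 0.6 = 82.38 N·m clockwise.
Load: 35 × 9.81 = 343.4 N down at 1.4 m → arm 0.1 m, τ = 343.4 × 0.1 = 34.34 N·m clockwise.
Net moment of existing loads = 116.7 N·m clockwise.
The hanging mass weighs 50 × 9.81 = 490.5 N and must supply an equal counterclockwise moment, so its lever arm about the knife-edge support is 116.7 / 490.5 = 0.238 m.
That puts it at 1.3 − 0.238 = 1.06 m from the left end.

x ≈ 1.06 m from the left end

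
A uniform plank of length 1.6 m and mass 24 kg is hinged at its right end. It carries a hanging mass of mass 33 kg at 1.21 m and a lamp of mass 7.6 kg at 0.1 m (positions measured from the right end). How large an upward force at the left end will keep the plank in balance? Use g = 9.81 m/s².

Sum moments about the right end (the unknown pivot reaction has zero arm there).
Beam weight: 24 × 9.81 = 235.4 N down at 0.8 m → arm 0.8 m, τ = 235.4 × 0.8 = 188.3 N·m counterclockwise.
Hanging mass: 33 × 9.81 = 323.7 N down at 1.21 m → arm 1.21 m, τ = 323.7 × 1.21 = 391.7 N·m counterclockwise.
Lamp: 7.6 × 9.81 = 74.56 N down at 0.1 m → arm 0.1 m, τ = 74.56 × 0.1 = 7.456 N·m counterclockwise.
Net moment of the loads = 587.5 N·m counterclockwise.
The upward force F acts at the left end, arm 1.6 m, giving F × 1.6 clockwise.
Balancing moments: F × 1.6 = 587.5, giving F = 587.5 / 1.6 = 367 N.

F ≈ 367 N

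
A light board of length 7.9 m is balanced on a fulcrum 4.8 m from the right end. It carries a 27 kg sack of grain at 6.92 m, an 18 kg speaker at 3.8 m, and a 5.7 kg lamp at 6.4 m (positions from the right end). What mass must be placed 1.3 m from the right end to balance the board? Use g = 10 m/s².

About the fulcrum (at 4.8 m from the right end):
Sack of grain: 27 × 10 = 270 N down at 6.92 m → arm 2.12 m, τ = 270 × 2.12 = 572.4 N·m counterclockwise.
Speaker: 18 × 10 = 180 N down at 3.8 m → arm 1 m, τ = 180 × 1 = 180 N·m clockwise.
Lamp: 5.7 × 10 = 57 N down at 6.4 m → arm 1.6 m, τ = 57 × 1.6 = 91.2 N·m counterclockwise.
Net moment of known loads = 483.6 N·m counterclockwise.
An unknown mass m at 1.3 m has arm 3.5 m; its moment is m·g·3.5 clockwise.
Balancing moments: m × 10 × 3.5 = 483.6, giving m = 483.6 / (10 × 3.5) = 13.8 kg.

m ≈ 13.8 kg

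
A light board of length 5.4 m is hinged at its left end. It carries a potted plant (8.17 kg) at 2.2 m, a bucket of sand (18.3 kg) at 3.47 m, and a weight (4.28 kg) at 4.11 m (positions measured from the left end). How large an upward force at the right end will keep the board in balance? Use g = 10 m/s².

About the left end:
Potted plant: 8.17 × 10 = 81.7 N down at 2.2 m → arm 2.2 m, τ = 81.7 × 2.2 = 179.7 N·m clockwise.
Bucket of sand: 18.3 × 10 = 183 N down at 3.47 m → arm 3.47 m, τ = 183 × 3.47 = 635 N·m clockwise.
Weight: 4.28 × 10 = 42.8 N down at 4.11 m → arm 4.11 m, τ = 42.8 × 4.11 = 175.9 N·m clockwise.
Net moment of the loads = 990.6 N·m clockwise.
The upward force F acts at the right end, arm 5.4 m, giving F × 5.4 counterclockwise.
Στ = 0 ⇒ F × 5.4 = 990.6 ⇒ F = 990.6 / 5.4 = 183 N.

F ≈ 183 N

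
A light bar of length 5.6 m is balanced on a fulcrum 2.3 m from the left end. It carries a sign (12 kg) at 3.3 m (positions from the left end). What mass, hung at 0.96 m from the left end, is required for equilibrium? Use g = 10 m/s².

m ≈ 8.96 kg

Sum moments about the fulcrum (at 2.3 m from the left end) (the support reaction has zero arm there).
Sign: 12 × 10 = 120 N down at 3.3 m → arm 1 m, τ = 120 × 1 = 120 N·m clockwise.
Net moment of known loads = 120 N·m clockwise.
An unknown mass m at 0.96 m has arm 1.34 m; its moment is m·g·1.34 counterclockwise.
Setting net torque to zero: m × 10 × 1.34 = 120 → m = 120 / (10 × 1.34) = 8.96 kg.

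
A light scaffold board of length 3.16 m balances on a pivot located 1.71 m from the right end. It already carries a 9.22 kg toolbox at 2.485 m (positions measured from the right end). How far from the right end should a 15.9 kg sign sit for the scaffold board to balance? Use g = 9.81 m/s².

x ≈ 1.26 m from the right end

Sum moments about the pivot (at 1.71 m from the right end) (the support reaction has zero arm there).
Toolbox: 9.22 × 9.81 = 90.45 N down at 2.485 m → arm 0.775 m, τ = 90.45 × 0.775 = 70.1 N·m counterclockwise.
Net moment of existing loads = 70.1 N·m counterclockwise.
The sign weighs 15.9 × 9.81 = 156 N and must supply an equal clockwise moment, so its lever arm about the pivot is 70.1 / 156 = 0.449 m.
That puts it at 1.71 − 0.449 = 1.26 m from the right end.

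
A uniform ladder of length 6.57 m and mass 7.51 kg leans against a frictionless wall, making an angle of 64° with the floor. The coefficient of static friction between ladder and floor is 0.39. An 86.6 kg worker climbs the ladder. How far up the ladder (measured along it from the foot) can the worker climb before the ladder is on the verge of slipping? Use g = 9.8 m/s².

d ≈ 5.42 m

Taking torques about the foot of the ladder:
Ladder weight 7.51×9.8 = 73.6 N acts at 3.285 m along the ladder; its horizontal arm is 3.285·cos64° = 1.44 m → τ = 106 N·m clockwise.
Worker weight 86.6×9.8 = 848.7 N at distance d → arm d·cos64° → τ = 848.7·d·0.4384 clockwise.
Wall normal N at the top has arm L sinθ = 5.905 m counterclockwise, so Στ = 0 gives N·5.905 = 106 + 372.1·d.
ΣFy = 0 ⇒ N_floor = 922.3 N, so the maximum friction is μ_s·N_floor = 0.39×922.3 = 359.7 N. ΣFx = 0 ⇒ N_wall = f, so at the slipping point N = 359.7 N.
Substituting: 359.7×5.905 = 106 + 372.1·d ⇒ d = (2124 − 106) / 372.1 = 5.42 m.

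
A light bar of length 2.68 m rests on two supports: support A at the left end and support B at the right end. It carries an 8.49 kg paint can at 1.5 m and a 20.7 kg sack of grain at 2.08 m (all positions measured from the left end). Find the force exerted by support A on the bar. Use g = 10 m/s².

Take moments about support B.
Paint can: 8.49 × 10 = 84.9 N down at 1.5 m → arm 1.18 m, τ = 84.9 × 1.18 = 100.2 N·m counterclockwise.
Sack of grain: 20.7 × 10 = 207 N down at 2.08 m → arm 0.6 m, τ = 207 × 0.6 = 124.2 N·m counterclockwise.
Net load moment about support B = 224.4 N·m counterclockwise.
Reaction R at support A is upward at 0 m, arm 2.68 m → moment R × 2.68 clockwise.
For rotational equilibrium, R × 2.68 = 224.4, so R = 83.7 N.

R_A ≈ 83.7 N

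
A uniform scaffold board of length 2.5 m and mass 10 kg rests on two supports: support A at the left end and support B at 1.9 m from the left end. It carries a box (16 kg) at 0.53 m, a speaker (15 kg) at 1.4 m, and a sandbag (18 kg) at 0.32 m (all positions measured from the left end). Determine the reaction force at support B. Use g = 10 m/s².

R_B ≈ 251 N

Taking torques about support A:
Beam weight: 10 × 10 = 100 N down at 1.25 m → arm 1.25 m, τ = 100 × 1.25 = 125 N·m clockwise.
Box: 16 × 10 = 160 N down at 0.53 m → arm 0.53 m, τ = 160 × 0.53 = 84.8 N·m clockwise.
Speaker: 15 × 10 = 150 N down at 1.4 m → arm 1.4 m, τ = 150 × 1.4 = 210 N·m clockwise.
Sandbag: 18 × 10 = 180 N down at 0.32 m → arm 0.32 m, τ = 180 × 0.32 = 57.6 N·m clockwise.
Net load moment about support A = 477.4 N·m clockwise.
Reaction R at support B is upward at 1.9 m, arm 1.9 m → moment R × 1.9 counterclockwise.
Στ = 0 ⇒ R × 1.9 = 477.4 ⇒ R = 251 N.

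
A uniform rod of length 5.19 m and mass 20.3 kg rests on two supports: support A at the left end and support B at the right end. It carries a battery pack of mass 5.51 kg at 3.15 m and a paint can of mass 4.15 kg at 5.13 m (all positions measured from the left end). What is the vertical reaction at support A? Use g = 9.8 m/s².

About support B:
Beam weight: 20.3 × 9.8 = 198.9 N down at 2.595 m → arm 2.595 m, τ = 198.9 × 2.595 = 516.1 N·m counterclockwise.
Battery pack: 5.51 × 9.8 = 54 N down at 3.15 m → arm 2.04 m, τ = 54 × 2.04 = 110.2 N·m counterclockwise.
Paint can: 4.15 × 9.8 = 40.67 N down at 5.13 m → arm 0.06 m, τ = 40.67 × 0.06 = 2.44 N·m counterclockwise.
Net load moment about support B = 628.7 N·m counterclockwise.
Reaction R at support A is upward at 0 m, arm 5.19 m → moment R × 5.19 clockwise.
Balancing moments: R × 5.19 = 628.7, giving R = 121 N.

R_A ≈ 121 N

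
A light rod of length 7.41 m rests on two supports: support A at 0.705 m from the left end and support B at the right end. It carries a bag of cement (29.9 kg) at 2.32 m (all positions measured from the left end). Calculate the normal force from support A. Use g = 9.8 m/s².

Take moments about support B.
Bag of cement: 29.9 × 9.8 = 293 N down at 2.32 m → arm 5.09 m, τ = 293 × 5.09 = 1491 N·m counterclockwise.
Net load moment about support B = 1491 N·m counterclockwise.
Reaction R at support A is upward at 0.705 m, arm 6.705 m → moment R × 6.705 clockwise.
Στ = 0 ⇒ R × 6.705 = 1491 ⇒ R = 222 N.

R_A ≈ 222 N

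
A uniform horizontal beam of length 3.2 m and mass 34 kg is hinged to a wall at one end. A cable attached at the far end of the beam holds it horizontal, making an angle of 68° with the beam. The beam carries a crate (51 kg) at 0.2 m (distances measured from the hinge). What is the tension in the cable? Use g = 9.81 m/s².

About the hinge:
Beam weight: 34 × 9.81 = 333.5 N down at 1.6 m → arm 1.6 m, τ = 333.5 × 1.6 = 533.6 N·m clockwise.
Crate: 51 × 9.81 = 500.3 N down at 0.2 m → arm 0.2 m, τ = 500.3 × 0.2 = 100.1 N·m clockwise.
Total clockwise load moment = 633.7 N·m.
The cable tension T acts at 3.2 m; only its component perpendicular to the beam, T sinθ, produces torque. sin 68° = 0.9272.
Στ = 0 ⇒ T × 3.2 × 0.9272 = 633.7 ⇒ T = 633.7 / 2.967 = 214 N.

T ≈ 214 N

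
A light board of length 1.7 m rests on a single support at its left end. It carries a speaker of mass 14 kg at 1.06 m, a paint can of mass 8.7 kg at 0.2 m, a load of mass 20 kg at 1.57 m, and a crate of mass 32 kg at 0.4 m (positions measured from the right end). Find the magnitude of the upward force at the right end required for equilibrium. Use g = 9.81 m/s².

About the left end:
Speaker: 14 × 9.81 = 137.3 N down at 1.06 m → arm 0.64 m, τ = 137.3 × 0.64 = 87.87 N·m clockwise.
Paint can: 8.7 × 9.81 = 85.35 N down at 0.2 m → arm 1.5 m, τ = 85.35 × 1.5 = 128 N·m clockwise.
Load: 20 × 9.81 = 196.2 N down at 1.57 m → arm 0.13 m, τ = 196.2 × 0.13 = 25.51 N·m clockwise.
Crate: 32 × 9.81 = 313.9 N down at 0.4 m → arm 1.3 m, τ = 313.9 × 1.3 = 408.1 N·m clockwise.
Net moment of the loads = 649.5 N·m clockwise.
The upward force F acts at the right end, arm 1.7 m, giving F × 1.7 counterclockwise.
Balancing moments: F × 1.7 = 649.5, giving F = 649.5 / 1.7 = 382 N.

F ≈ 382 N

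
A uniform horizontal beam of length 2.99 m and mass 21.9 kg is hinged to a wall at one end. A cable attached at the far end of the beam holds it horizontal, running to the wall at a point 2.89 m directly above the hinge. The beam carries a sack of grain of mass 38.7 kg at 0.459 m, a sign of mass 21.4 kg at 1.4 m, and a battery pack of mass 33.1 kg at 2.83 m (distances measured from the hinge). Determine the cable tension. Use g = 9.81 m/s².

About the hinge:
Beam weight: 21.9 × 9.81 = 214.8 N down at 1.495 m → arm 1.495 m, τ = 214.8 × 1.495 = 321.1 N·m clockwise.
Sack of grain: 38.7 × 9.81 = 379.6 N down at 0.459 m → arm 0.459 m, τ = 379.6 × 0.459 = 174.2 N·m clockwise.
Sign: 21.4 × 9.81 = 209.9 N down at 1.4 m → arm 1.4 m, τ = 209.9 × 1.4 = 293.9 N·m clockwise.
Battery pack: 33.1 × 9.81 = 324.7 N down at 2.83 m → arm 2.83 m, τ = 324.7 × 2.83 = 918.9 N·m clockwise.
Total clockwise load moment = 1708 N·m.
The cable tension T acts at 2.99 m; only its component perpendicular to the beam, T sinθ, produces torque. sinθ = h/√(h²+d²) = 2.89/√(2.89²+2.99²) = 0.695.
Balancing moments: T × 2.99 × 0.695 = 1708, giving T = 1708 / 2.078 = 822 N.

T ≈ 822 N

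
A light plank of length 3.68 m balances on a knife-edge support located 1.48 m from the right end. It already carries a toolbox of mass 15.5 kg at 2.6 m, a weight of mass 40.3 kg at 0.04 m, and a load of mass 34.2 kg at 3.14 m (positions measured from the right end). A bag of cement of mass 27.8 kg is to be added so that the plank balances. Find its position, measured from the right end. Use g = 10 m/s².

x ≈ 0.901 m from the right end

Choose the knife-edge support (at 1.48 m from the right end) as the axis so the support reaction has zero arm there.
Toolbox: 15.5 × 10 = 155 N down at 2.6 m → arm 1.12 m, τ = 155 × 1.12 = 173.6 N·m counterclockwise.
Weight: 40.3 × 10 = 403 N down at 0.04 m → arm 1.44 m, τ = 403 × 1.44 = 580.3 N·m clockwise.
Load: 34.2 × 10 = 342 N down at 3.14 m → arm 1.66 m, τ = 342 × 1.66 = 567.7 N·m counterclockwise.
Net moment of existing loads = 161 N·m counterclockwise.
The bag of cement weighs 27.8 × 10 = 278 N and must supply an equal clockwise moment, so its lever arm about the knife-edge support is 161 / 278 = 0.579 m.
That puts it at 1.48 − 0.579 = 0.901 m from the right end.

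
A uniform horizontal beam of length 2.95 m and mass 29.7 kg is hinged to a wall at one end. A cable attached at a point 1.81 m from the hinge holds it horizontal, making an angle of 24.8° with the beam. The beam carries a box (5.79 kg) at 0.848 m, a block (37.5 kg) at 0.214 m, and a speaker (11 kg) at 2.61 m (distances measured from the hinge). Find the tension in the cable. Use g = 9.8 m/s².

T ≈ 1100 N

Choose the hinge as the axis so the unknown hinge reaction has zero arm there.
Beam weight: 29.7 × 9.8 = 291.1 N down at 1.475 m → arm 1.475 m, τ = 291.1 × 1.475 = 429.4 N·m clockwise.
Box: 5.79 × 9.8 = 56.74 N down at 0.848 m → arm 0.848 m, τ = 56.74 × 0.848 = 48.12 N·m clockwise.
Block: 37.5 × 9.8 = 367.5 N down at 0.214 m → arm 0.214 m, τ = 367.5 × 0.214 = 78.64 N·m clockwise.
Speaker: 11 × 9.8 = 107.8 N down at 2.61 m → arm 2.61 m, τ = 107.8 × 2.61 = 281.4 N·m clockwise.
Total clockwise load moment = 837.6 N·m.
The cable tension T acts at 1.81 m; only its component perpendicular to the beam, T sinθ, produces torque. sin 24.8° = 0.4195.
Στ = 0 ⇒ T × 1.81 × 0.4195 = 837.6 ⇒ T = 837.6 / 0.7593 = 1100 N.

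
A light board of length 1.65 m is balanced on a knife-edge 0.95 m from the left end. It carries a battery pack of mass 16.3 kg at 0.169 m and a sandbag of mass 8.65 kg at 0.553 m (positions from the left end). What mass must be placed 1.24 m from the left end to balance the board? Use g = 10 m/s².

m ≈ 55.7 kg

Taking torques about the knife-edge (at 0.95 m from the left end):
Battery pack: 16.3 × 10 = 163 N down at 0.169 m → arm 0.781 m, τ = 163 × 0.781 = 127.3 N·m counterclockwise.
Sandbag: 8.65 × 10 = 86.5 N down at 0.553 m → arm 0.397 m, τ = 86.5 × 0.397 = 34.34 N·m counterclockwise.
Net moment of known loads = 161.6 N·m counterclockwise.
An unknown mass m at 1.24 m has arm 0.29 m; its moment is m·g·0.29 clockwise.
Balancing moments: m × 10 × 0.29 = 161.6, giving m = 161.6 / (10 × 0.29) = 55.7 kg.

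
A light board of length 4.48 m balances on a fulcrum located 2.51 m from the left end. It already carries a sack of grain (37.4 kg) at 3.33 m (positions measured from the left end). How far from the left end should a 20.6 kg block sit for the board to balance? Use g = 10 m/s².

Sum moments about the fulcrum (at 2.51 m from the left end) (the support reaction has zero arm there).
Sack of grain: 37.4 × 10 = 374 N down at 3.33 m → arm 0.82 m, τ = 374 × 0.82 = 306.7 N·m clockwise.
Net moment of existing loads = 306.7 N·m clockwise.
The block weighs 20.6 × 10 = 206 N and must supply an equal counterclockwise moment, so its lever arm about the fulcrum is 306.7 / 206 = 1.49 m.
That puts it at 2.51 − 1.49 = 1.02 m from the left end.

x ≈ 1.02 m from the left end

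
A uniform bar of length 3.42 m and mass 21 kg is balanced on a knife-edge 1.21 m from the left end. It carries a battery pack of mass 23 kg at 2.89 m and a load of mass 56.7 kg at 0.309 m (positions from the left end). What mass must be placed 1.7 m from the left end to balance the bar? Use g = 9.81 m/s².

Sum moments about the knife-edge (at 1.21 m from the left end) (the support reaction has zero arm there).
Beam weight: 21 × 9.81 = 206 N down at 1.71 m → arm 0.5 m, τ = 206 × 0.5 = 103 N·m clockwise.
Battery pack: 23 × 9.81 = 225.6 N down at 2.89 m → arm 1.68 m, τ = 225.6 × 1.68 = 379 N·m clockwise.
Load: 56.7 × 9.81 = 556.2 N down at 0.309 m → arm 0.901 m, τ = 556.2 × 0.901 = 501.1 N·m counterclockwise.
Net moment of known loads = 19.1 N·m counterclockwise.
An unknown mass m at 1.7 m has arm 0.49 m; its moment is m·g·0.49 clockwise.
Setting net torque to zero: m × 9.81 × 0.49 = 19.1 → m = 19.1 / (9.81 × 0.49) = 3.97 kg.

m ≈ 3.97 kg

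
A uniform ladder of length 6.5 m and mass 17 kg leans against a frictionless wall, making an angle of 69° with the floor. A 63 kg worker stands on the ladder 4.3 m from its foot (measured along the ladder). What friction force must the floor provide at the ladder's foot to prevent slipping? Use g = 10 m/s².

Sum moments about the foot of the ladder (the floor normal and friction both act there and drop out).
Ladder weight 17×10 = 170 N acts at 3.25 m along the ladder; its horizontal arm is 3.25·cos69° = 1.165 m → τ = 198.1 N·m clockwise.
Worker: 63×10 = 630 N at 4.3 m → arm 1.541 m → τ = 970.8 N·m clockwise.
Wall normal N acts horizontally at the top; its moment arm is the height L sinθ = 6.5·sin69° = 6.068 m, counterclockwise.
Στ = 0 ⇒ N × 6.068 = 1169 ⇒ N = 193 N.
ΣFx = 0: friction at the foot balances the wall's push, so f = N_wall = 193 N.

f ≈ 193 N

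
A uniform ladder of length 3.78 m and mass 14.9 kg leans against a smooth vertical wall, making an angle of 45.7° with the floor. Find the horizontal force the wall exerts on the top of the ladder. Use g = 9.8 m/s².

About the foot of the ladder:
Ladder weight 14.9×9.8 = 146 N acts at 1.89 m along the ladder; its horizontal arm is 1.89·cos45.7° = 1.32 m → τ = 192.7 N·m clockwise.
Wall normal N acts horizontally at the top; its moment arm is the height L sinθ = 3.78·sin45.7° = 2.705 m, counterclockwise.
Balancing moments: N × 2.705 = 192.7, giving N = 71.2 N.

N_wall ≈ 71.2 N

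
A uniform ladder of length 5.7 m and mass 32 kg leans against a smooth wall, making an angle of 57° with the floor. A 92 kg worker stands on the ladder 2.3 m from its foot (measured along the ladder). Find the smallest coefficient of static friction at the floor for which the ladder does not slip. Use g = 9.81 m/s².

Sum moments about the foot of the ladder (the floor normal and friction both act there and drop out).
Ladder weight 32×9.81 = 313.9 N acts at 2.85 m along the ladder; its horizontal arm is 2.85·cos57° = 1.552 m → τ = 487.2 N·m clockwise.
Worker: 92×9.81 = 902.5 N at 2.3 m → arm 1.253 m → τ = 1131 N·m clockwise.
Wall normal N acts horizontally at the top; its moment arm is the height L sinθ = 5.7·sin57° = 4.78 m, counterclockwise.
Στ = 0 ⇒ N × 4.78 = 1618 ⇒ N = 338.5 N.
ΣFx = 0 ⇒ f = N_wall = 338.5 N. ΣFy = 0 ⇒ N_floor = 1216 N.
μ_min = f / N_floor = 338.5 / 1216 = 0.278.

μ_min ≈ 0.278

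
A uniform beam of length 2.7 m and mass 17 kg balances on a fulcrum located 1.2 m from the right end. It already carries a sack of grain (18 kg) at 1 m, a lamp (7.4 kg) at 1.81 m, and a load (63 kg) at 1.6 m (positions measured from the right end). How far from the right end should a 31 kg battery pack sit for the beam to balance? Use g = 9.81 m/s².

x ≈ 0.275 m from the right end

Sum moments about the fulcrum (at 1.2 m from the right end) (the support reaction has zero arm there).
Beam weight: 17 × 9.81 = 166.8 N down at 1.35 m → arm 0.15 m, τ = 166.8 × 0.15 = 25.02 N·m counterclockwise.
Sack of grain: 18 × 9.81 = 176.6 N down at 1 m → arm 0.2 m, τ = 176.6 × 0.2 = 35.32 N·m clockwise.
Lamp: 7.4 × 9.81 = 72.59 N down at 1.81 m → arm 0.61 m, τ = 72.59 × 0.61 = 44.28 N·m counterclockwise.
Load: 63 × 9.81 = 618 N down at 1.6 m → arm 0.4 m, τ = 618 × 0.4 = 247.2 N·m counterclockwise.
Net moment of existing loads = 281.2 N·m counterclockwise.
The battery pack weighs 31 × 9.81 = 304.1 N and must supply an equal clockwise moment, so its lever arm about the fulcrum is 281.2 / 304.1 = 0.925 m.
That puts it at 1.2 − 0.925 = 0.275 m from the right end.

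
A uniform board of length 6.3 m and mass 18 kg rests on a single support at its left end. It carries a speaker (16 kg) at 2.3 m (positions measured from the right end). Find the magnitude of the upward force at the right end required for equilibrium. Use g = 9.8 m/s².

Sum moments about the left end (the unknown pivot reaction has zero arm there).
Beam weight: 18 × 9.8 = 176.4 N down at 3.15 m → arm 3.15 m, τ = 176.4 × 3.15 = 555.7 N·m clockwise.
Speaker: 16 × 9.8 = 156.8 N down at 2.3 m → arm 4 m, τ = 156.8 × 4 = 627.2 N·m clockwise.
Net moment of the loads = 1183 N·m clockwise.
The upward force F acts at the right end, arm 6.3 m, giving F × 6.3 counterclockwise.
Στ = 0 ⇒ F × 6.3 = 1183 ⇒ F = 1183 / 6.3 = 188 N.

F ≈ 188 N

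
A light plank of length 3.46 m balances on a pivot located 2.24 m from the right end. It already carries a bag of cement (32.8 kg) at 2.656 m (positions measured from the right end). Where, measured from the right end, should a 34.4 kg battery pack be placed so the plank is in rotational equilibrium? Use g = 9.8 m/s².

Sum moments about the pivot (at 2.24 m from the right end) (the support reaction has zero arm there).
Bag of cement: 32.8 × 9.8 = 321.4 N down at 2.656 m → arm 0.416 m, τ = 321.4 × 0.416 = 133.7 N·m counterclockwise.
Net moment of existing loads = 133.7 N·m counterclockwise.
The battery pack weighs 34.4 × 9.8 = 337.1 N and must supply an equal clockwise moment, so its lever arm about the pivot is 133.7 / 337.1 = 0.397 m.
That puts it at 2.24 − 0.397 = 1.84 m from the right end.

x ≈ 1.84 m from the right end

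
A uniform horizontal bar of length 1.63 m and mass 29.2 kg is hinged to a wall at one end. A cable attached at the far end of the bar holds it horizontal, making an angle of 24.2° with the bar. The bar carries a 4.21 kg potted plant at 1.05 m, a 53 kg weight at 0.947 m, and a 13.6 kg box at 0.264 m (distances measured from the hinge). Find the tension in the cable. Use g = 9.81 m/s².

T ≈ 1200 N

Take moments about the hinge.
Beam weight: 29.2 × 9.81 = 286.5 N down at 0.815 m → arm 0.815 m, τ = 286.5 × 0.815 = 233.5 N·m clockwise.
Potted plant: 4.21 × 9.81 = 41.3 N down at 1.05 m → arm 1.05 m, τ = 41.3 × 1.05 = 43.37 N·m clockwise.
Weight: 53 × 9.81 = 519.9 N down at 0.947 m → arm 0.947 m, τ = 519.9 × 0.947 = 492.3 N·m clockwise.
Box: 13.6 × 9.81 = 133.4 N down at 0.264 m → arm 0.264 m, τ = 133.4 × 0.264 = 35.22 N·m clockwise.
Total clockwise load moment = 804.4 N·m.
The cable tension T acts at 1.63 m; only its component perpendicular to the bar, T sinθ, produces torque. sin 24.2° = 0.4099.
For rotational equilibrium, T × 1.63 × 0.4099 = 804.4, so T = 804.4 / 0.6681 = 1200 N.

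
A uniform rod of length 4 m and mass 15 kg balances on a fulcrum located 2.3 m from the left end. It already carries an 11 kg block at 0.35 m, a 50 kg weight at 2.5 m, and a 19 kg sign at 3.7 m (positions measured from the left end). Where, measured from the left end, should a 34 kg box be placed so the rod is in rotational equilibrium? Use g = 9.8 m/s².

Sum moments about the fulcrum (at 2.3 m from the left end) (the support reaction has zero arm there).
Beam weight: 15 × 9.8 = 147 N down at 2 m → arm 0.3 m, τ = 147 × 0.3 = 44.1 N·m counterclockwise.
Block: 11 × 9.8 = 107.8 N down at 0.35 m → arm 1.95 m, τ = 107.8 × 1.95 = 210.2 N·m counterclockwise.
Weight: 50 × 9.8 = 490 N down at 2.5 m → arm 0.2 m, τ = 490 × 0.2 = 98 N·m clockwise.
Sign: 19 × 9.8 = 186.2 N down at 3.7 m → arm 1.4 m, τ = 186.2 × 1.4 = 260.7 N·m clockwise.
Net moment of existing loads = 104.4 N·m clockwise.
The box weighs 34 × 9.8 = 333.2 N and must supply an equal counterclockwise moment, so its lever arm about the fulcrum is 104.4 / 333.2 = 0.313 m.
That puts it at 2.3 − 0.313 = 1.99 m from the left end.

x ≈ 1.99 m from the left end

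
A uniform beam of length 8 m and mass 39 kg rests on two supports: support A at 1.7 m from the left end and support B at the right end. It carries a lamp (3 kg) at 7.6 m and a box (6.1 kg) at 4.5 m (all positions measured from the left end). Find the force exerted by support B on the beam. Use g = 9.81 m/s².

R_B ≈ 194 N

About support A:
Beam weight: 39 × 9.81 = 382.6 N down at 4 m → arm 2.3 m, τ = 382.6 × 2.3 = 880 N·m clockwise.
Lamp: 3 × 9.81 = 29.43 N down at 7.6 m → arm 5.9 m, τ = 29.43 × 5.9 = 173.6 N·m clockwise.
Box: 6.1 × 9.81 = 59.84 N down at 4.5 m → arm 2.8 m, τ = 59.84 × 2.8 = 167.6 N·m clockwise.
Net load moment about support A = 1221 N·m clockwise.
Reaction R at support B is upward at 8 m, arm 6.3 m → moment R × 6.3 counterclockwise.
Στ = 0 ⇒ R × 6.3 = 1221 ⇒ R = 194 N.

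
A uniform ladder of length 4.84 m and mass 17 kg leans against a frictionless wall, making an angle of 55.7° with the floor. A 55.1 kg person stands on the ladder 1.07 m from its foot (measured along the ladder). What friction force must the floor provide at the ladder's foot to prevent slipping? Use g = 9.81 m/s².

f ≈ 138 N

Taking torques about the foot of the ladder:
Ladder weight 17×9.81 = 166.8 N acts at 2.42 m along the ladder; its horizontal arm is 2.42·cos55.7° = 1.364 m → τ = 227.5 N·m clockwise.
Person: 55.1×9.81 = 540.5 N at 1.07 m → arm 0.603 m → τ = 325.9 N·m clockwise.
Wall normal N acts horizontally at the top; its moment arm is the height L sinθ = 4.84·sin55.7° = 3.998 m, counterclockwise.
Setting net torque to zero: N × 3.998 = 553.4 → N = 138 N.
ΣFx = 0: friction at the foot balances the wall's push, so f = N_wall = 138 N.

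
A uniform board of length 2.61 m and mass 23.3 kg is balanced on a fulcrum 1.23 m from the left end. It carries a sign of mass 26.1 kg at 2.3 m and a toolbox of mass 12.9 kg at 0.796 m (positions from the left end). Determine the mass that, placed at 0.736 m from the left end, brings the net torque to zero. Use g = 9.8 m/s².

m ≈ 48.7 kg

Choose the fulcrum (at 1.23 m from the left end) as the axis so the support reaction has zero arm there.
Beam weight: 23.3 × 9.8 = 228.3 N down at 1.305 m → arm 0.075 m, τ = 228.3 × 0.075 = 17.12 N·m clockwise.
Sign: 26.1 × 9.8 = 255.8 N down at 2.3 m → arm 1.07 m, τ = 255.8 × 1.07 = 273.7 N·m clockwise.
Toolbox: 12.9 × 9.8 = 126.4 N down at 0.796 m → arm 0.434 m, τ = 126.4 × 0.434 = 54.86 N·m counterclockwise.
Net moment of known loads = 236 N·m clockwise.
An unknown mass m at 0.736 m has arm 0.494 m; its moment is m·g·0.494 counterclockwise.
Balancing moments: m × 9.8 × 0.494 = 236, giving m = 236 / (9.8 × 0.494) = 48.7 kg.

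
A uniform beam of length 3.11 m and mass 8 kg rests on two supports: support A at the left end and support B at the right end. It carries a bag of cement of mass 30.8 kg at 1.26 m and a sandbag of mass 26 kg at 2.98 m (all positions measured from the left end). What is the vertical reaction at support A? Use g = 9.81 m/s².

Taking torques about support B:
Beam weight: 8 × 9.81 = 78.48 N down at 1.555 m → arm 1.555 m, τ = 78.48 × 1.555 = 122 N·m counterclockwise.
Bag of cement: 30.8 × 9.81 = 302.1 N down at 1.26 m → arm 1.85 m, τ = 302.1 × 1.85 = 558.9 N·m counterclockwise.
Sandbag: 26 × 9.81 = 255.1 N down at 2.98 m → arm 0.13 m, τ = 255.1 × 0.13 = 33.16 N·m counterclockwise.
Net load moment about support B = 714.1 N·m counterclockwise.
Reaction R at support A is upward at 0 m, arm 3.11 m → moment R × 3.11 clockwise.
For rotational equilibrium, R × 3.11 = 714.1, so R = 230 N.

R_A ≈ 230 N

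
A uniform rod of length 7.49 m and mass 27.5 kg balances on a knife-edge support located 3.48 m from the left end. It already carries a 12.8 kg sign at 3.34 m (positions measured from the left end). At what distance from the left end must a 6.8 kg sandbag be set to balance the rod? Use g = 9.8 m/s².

x ≈ 2.67 m from the left end

Sum moments about the knife-edge support (at 3.48 m from the left end) (the support reaction has zero arm there).
Beam weight: 27.5 × 9.8 = 269.5 N down at 3.745 m → arm 0.265 m, τ = 269.5 × 0.265 = 71.42 N·m clockwise.
Sign: 12.8 × 9.8 = 125.4 N down at 3.34 m → arm 0.14 m, τ = 125.4 × 0.14 = 17.56 N·m counterclockwise.
Net moment of existing loads = 53.86 N·m clockwise.
The sandbag weighs 6.8 × 9.8 = 66.64 N and must supply an equal counterclockwise moment, so its lever arm about the knife-edge support is 53.86 / 66.64 = 0.808 m.
That puts it at 3.48 − 0.808 = 2.67 m from the left end.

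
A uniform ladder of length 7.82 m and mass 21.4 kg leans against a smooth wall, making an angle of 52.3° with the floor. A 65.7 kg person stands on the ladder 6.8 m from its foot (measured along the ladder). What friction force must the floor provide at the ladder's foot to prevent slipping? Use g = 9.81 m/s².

f ≈ 514 N

Taking torques about the foot of the ladder:
Ladder weight 21.4×9.81 = 209.9 N acts at 3.91 m along the ladder; its horizontal arm is 3.91·cos52.3° = 2.391 m → τ = 501.9 N·m clockwise.
Person: 65.7×9.81 = 644.5 N at 6.8 m → arm 4.158 m → τ = 2680 N·m clockwise.
Wall normal N acts horizontally at the top; its moment arm is the height L sinθ = 7.82·sin52.3° = 6.187 m, counterclockwise.
Στ = 0 ⇒ N × 6.187 = 3182 ⇒ N = 514 N.
ΣFx = 0: friction at the foot balances the wall's push, so f = N_wall = 514 N.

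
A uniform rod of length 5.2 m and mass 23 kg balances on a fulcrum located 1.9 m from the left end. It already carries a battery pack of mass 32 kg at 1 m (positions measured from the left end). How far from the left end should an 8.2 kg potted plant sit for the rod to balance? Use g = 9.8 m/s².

x ≈ 3.45 m from the left end

About the fulcrum (at 1.9 m from the left end):
Beam weight: 23 × 9.8 = 225.4 N down at 2.6 m → arm 0.7 m, τ = 225.4 × 0.7 = 157.8 N·m clockwise.
Battery pack: 32 × 9.8 = 313.6 N down at 1 m → arm 0.9 m, τ = 313.6 × 0.9 = 282.2 N·m counterclockwise.
Net moment of existing loads = 124.4 N·m counterclockwise.
The potted plant weighs 8.2 × 9.8 = 80.36 N and must supply an equal clockwise moment, so its lever arm about the fulcrum is 124.4 / 80.36 = 1.55 m.
That puts it at 1.9 + 1.55 = 3.45 m from the left end.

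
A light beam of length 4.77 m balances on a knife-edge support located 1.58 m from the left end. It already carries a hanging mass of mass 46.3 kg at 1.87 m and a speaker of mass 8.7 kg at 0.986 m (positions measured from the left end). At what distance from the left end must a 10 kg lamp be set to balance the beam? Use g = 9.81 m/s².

x ≈ 0.754 m from the left end

Choose the knife-edge support (at 1.58 m from the left end) as the axis so the support reaction has zero arm there.
Hanging mass: 46.3 × 9.81 = 454.2 N down at 1.87 m → arm 0.29 m, τ = 454.2 × 0.29 = 131.7 N·m clockwise.
Speaker: 8.7 × 9.81 = 85.35 N down at 0.986 m → arm 0.594 m, τ = 85.35 × 0.594 = 50.7 N·m counterclockwise.
Net moment of existing loads = 81 N·m clockwise.
The lamp weighs 10 × 9.81 = 98.1 N and must supply an equal counterclockwise moment, so its lever arm about the knife-edge support is 81 / 98.1 = 0.826 m.
That puts it at 1.58 − 0.826 = 0.754 m from the left end.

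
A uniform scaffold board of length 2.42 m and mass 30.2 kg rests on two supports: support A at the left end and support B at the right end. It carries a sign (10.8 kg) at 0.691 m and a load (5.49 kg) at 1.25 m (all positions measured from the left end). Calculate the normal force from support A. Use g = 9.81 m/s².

R_A ≈ 250 N

Choose support B as the axis so its reaction then has zero moment arm.
Beam weight: 30.2 × 9.81 = 296.3 N down at 1.21 m → arm 1.21 m, τ = 296.3 × 1.21 = 358.5 N·m counterclockwise.
Sign: 10.8 × 9.81 = 105.9 N down at 0.691 m → arm 1.729 m, τ = 105.9 × 1.729 = 183.1 N·m counterclockwise.
Load: 5.49 × 9.81 = 53.86 N down at 1.25 m → arm 1.17 m, τ = 53.86 × 1.17 = 63.02 N·m counterclockwise.
Net load moment about support B = 604.6 N·m counterclockwise.
Reaction R at support A is upward at 0 m, arm 2.42 m → moment R × 2.42 clockwise.
For rotational equilibrium, R × 2.42 = 604.6, so R = 250 N.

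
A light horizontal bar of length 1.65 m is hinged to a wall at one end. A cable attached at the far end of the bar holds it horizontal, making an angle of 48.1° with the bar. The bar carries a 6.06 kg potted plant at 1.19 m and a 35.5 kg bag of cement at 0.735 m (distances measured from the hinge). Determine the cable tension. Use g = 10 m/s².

Take moments about the hinge.
Potted plant: 6.06 × 10 = 60.6 N down at 1.19 m → arm 1.19 m, τ = 60.6 × 1.19 = 72.11 N·m clockwise.
Bag of cement: 35.5 × 10 = 355 N down at 0.735 m → arm 0.735 m, τ = 355 × 0.735 = 260.9 N·m clockwise.
Total clockwise load moment = 333 N·m.
The cable tension T acts at 1.65 m; only its component perpendicular to the bar, T sinθ, produces torque. sin 48.1° = 0.7443.
Στ = 0 ⇒ T × 1.65 × 0.7443 = 333 ⇒ T = 333 / 1.228 = 271 N.

T ≈ 271 N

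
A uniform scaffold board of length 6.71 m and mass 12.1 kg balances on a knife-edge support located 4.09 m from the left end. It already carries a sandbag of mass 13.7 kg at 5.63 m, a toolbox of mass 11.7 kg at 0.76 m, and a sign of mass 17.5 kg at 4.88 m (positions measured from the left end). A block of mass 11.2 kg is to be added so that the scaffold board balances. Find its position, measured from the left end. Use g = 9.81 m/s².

Choose the knife-edge support (at 4.09 m from the left end) as the axis so the support reaction has zero arm there.
Beam weight: 12.1 × 9.81 = 118.7 N down at 3.355 m → arm 0.735 m, τ = 118.7 × 0.735 = 87.24 N·m counterclockwise.
Sandbag: 13.7 × 9.81 = 134.4 N down at 5.63 m → arm 1.54 m, τ = 134.4 × 1.54 = 207 N·m clockwise.
Toolbox: 11.7 × 9.81 = 114.8 N down at 0.76 m → arm 3.33 m, τ = 114.8 × 3.33 = 382.3 N·m counterclockwise.
Sign: 17.5 × 9.81 = 171.7 N down at 4.88 m → arm 0.79 m, τ = 171.7 × 0.79 = 135.6 N·m clockwise.
Net moment of existing loads = 126.9 N·m counterclockwise.
The block weighs 11.2 × 9.81 = 109.9 N and must supply an equal clockwise moment, so its lever arm about the knife-edge support is 126.9 / 109.9 = 1.15 m.
That puts it at 4.09 + 1.15 = 5.24 m from the left end.

x ≈ 5.24 m from the left end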